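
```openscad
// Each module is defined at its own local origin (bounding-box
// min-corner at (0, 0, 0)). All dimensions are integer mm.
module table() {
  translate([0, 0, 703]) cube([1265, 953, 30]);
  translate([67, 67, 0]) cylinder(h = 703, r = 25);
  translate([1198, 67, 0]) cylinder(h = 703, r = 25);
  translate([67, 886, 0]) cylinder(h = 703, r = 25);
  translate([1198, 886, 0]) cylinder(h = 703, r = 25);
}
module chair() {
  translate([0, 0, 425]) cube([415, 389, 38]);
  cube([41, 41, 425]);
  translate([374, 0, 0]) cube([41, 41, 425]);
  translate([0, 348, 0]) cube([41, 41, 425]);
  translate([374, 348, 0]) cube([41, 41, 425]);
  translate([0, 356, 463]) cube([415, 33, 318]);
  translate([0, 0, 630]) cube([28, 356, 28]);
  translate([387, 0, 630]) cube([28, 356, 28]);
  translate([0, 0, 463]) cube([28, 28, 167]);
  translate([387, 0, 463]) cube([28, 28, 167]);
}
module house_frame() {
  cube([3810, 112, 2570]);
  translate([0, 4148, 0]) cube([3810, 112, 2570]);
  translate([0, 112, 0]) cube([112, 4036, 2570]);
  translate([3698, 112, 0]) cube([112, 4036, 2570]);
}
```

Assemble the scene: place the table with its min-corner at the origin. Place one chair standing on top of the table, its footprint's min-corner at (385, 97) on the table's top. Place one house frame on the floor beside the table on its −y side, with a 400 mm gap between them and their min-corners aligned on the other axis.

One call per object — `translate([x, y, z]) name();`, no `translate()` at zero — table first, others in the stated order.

table();
translate([385, 97, 733]) chair();
translate([0, -4660, 0]) house_frame();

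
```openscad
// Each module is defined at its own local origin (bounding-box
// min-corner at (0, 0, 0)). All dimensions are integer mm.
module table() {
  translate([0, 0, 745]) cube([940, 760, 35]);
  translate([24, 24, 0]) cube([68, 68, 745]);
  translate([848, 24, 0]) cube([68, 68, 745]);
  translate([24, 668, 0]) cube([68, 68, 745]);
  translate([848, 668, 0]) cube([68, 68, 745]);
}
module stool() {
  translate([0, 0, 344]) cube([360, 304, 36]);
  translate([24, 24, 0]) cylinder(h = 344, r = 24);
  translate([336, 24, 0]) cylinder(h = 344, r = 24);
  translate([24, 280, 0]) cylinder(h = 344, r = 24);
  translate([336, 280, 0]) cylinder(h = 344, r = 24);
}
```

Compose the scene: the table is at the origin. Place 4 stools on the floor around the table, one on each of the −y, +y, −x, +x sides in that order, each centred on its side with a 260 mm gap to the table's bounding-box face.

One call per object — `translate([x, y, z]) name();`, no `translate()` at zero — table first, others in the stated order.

table();
translate([290, -564, 0]) stool();
translate([290, 1020, 0]) stool();
translate([-620, 228, 0]) stool();
translate([1200, 228, 0]) stool();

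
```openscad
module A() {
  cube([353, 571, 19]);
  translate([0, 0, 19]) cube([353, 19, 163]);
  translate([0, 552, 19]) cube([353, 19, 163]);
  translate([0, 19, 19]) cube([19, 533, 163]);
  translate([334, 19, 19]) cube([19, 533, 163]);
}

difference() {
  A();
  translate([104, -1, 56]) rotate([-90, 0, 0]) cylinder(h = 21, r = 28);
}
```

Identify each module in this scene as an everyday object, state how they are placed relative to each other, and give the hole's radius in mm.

A is an open box. The open box has a circular hole through its front wall. The hole's radius is 28 mm.

The subtracted cylinder has r = 28 mm.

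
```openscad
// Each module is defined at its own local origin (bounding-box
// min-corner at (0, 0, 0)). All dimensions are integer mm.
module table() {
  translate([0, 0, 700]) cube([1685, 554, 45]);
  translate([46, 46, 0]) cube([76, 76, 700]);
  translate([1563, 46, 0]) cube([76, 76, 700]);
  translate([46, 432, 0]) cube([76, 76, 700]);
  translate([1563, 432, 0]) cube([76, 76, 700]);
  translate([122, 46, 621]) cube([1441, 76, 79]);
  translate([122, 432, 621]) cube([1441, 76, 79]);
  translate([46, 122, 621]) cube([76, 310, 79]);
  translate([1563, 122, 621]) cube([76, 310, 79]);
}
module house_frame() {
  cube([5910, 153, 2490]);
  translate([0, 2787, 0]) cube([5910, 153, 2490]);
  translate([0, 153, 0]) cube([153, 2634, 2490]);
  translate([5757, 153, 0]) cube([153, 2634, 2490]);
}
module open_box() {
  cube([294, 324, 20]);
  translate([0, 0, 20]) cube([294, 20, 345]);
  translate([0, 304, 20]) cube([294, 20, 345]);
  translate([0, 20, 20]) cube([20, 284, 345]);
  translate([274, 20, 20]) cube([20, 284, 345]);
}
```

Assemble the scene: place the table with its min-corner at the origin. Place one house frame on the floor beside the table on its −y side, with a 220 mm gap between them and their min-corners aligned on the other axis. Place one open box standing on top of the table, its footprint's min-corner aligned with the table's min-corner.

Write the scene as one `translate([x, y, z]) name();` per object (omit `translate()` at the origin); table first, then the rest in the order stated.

table();
translate([0, -3160, 0]) house_frame();
translate([0, 0, 745]) open_box();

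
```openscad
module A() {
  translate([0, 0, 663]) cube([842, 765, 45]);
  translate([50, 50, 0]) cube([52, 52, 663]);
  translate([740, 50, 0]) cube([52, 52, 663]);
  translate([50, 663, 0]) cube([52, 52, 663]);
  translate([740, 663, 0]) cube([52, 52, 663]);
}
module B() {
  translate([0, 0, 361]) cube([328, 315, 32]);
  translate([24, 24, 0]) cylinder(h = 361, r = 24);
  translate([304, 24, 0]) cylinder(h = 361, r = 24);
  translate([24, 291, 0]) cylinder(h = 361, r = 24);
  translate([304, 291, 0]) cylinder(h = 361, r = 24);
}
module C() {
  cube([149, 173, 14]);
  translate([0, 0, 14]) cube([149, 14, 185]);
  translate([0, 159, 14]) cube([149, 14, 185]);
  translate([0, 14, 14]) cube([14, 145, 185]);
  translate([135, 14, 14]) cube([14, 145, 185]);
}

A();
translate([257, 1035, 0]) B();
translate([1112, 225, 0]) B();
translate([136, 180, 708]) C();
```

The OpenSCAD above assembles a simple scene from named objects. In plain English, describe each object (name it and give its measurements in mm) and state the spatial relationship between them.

A is a rectangular dining table. The top is 842×765×45 mm with its upper surface at z = 708 mm. It stands on four 52×52 mm square legs, each inset 50 mm from the nearest pair of top edges, running from the floor to the underside of the top.

B is a four-legged stool. The seat is a 328×315×32 mm slab whose top surface is at z = 393 mm; four round legs, each 48 mm in diameter, run from the floor (z = 0) to the underside of the seat, each leg's axis is inset half a diameter from the nearest pair of seat edges (so the leg's bounding box is flush with the corner).

C is an open-topped rectangular box: outside dimensions 149×173×199 mm, with a uniform wall and base thickness of 14 mm. The base is a full 149×173 slab on the floor; four walls sit on top of the base. The front and back walls (the −y and +y sides) span the full width; the two side walls fit between them.

Two stools sit around the table at the +y, +x sides. The open box is on top of the table.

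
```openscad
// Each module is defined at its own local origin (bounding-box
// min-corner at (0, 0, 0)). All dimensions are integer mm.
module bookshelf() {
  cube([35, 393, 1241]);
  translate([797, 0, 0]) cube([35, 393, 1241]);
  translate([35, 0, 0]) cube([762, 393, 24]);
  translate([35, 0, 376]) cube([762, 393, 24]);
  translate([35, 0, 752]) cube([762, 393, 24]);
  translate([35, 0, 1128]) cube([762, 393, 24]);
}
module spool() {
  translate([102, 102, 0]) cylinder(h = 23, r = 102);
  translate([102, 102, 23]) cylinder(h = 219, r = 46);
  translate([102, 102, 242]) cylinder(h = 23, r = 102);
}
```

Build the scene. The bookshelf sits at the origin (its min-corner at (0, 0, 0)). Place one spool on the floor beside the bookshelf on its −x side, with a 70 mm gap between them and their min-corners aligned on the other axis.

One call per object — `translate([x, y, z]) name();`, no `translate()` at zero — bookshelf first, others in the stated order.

bookshelf();
translate([-274, 0, 0]) spool();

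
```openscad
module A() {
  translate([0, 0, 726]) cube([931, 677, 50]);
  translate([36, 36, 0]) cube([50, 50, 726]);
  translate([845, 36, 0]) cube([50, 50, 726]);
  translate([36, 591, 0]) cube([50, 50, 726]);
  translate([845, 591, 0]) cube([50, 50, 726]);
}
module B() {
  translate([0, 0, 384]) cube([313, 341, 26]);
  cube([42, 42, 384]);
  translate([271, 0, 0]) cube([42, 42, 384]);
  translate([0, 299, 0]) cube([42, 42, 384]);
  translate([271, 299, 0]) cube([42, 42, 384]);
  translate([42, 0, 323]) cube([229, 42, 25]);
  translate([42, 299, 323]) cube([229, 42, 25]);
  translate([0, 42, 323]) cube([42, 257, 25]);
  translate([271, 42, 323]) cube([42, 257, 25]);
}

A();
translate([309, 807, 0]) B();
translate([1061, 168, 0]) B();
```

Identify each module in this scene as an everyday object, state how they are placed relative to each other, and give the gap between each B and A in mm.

A is a table. B is a stool. Two stools sit around the table at the +y, +x sides. The gap between each stool and the table is 130 mm.

Each stool's nearest face is 130 mm from the table's bounding box.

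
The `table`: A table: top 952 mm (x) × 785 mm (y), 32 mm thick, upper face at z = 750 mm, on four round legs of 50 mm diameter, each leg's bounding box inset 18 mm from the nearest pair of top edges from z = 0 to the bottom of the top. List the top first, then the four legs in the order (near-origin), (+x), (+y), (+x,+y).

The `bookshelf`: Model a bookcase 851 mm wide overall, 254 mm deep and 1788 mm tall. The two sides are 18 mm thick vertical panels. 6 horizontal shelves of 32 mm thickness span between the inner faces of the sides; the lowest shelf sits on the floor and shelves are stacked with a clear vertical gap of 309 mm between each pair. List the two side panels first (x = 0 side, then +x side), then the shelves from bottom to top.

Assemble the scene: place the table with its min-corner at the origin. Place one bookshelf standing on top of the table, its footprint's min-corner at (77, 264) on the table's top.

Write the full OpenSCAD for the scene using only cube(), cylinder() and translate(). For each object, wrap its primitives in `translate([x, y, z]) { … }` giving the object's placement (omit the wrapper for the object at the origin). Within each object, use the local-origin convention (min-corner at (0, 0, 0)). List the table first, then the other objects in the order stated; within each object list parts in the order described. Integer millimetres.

translate([0, 0, 718]) cube([952, 785, 32]);
translate([43, 43, 0]) cylinder(h = 718, r = 25);
translate([909, 43, 0]) cylinder(h = 718, r = 25);
translate([43, 742, 0]) cylinder(h = 718, r = 25);
translate([909, 742, 0]) cylinder(h = 718, r = 25);
translate([77, 264, 750]) {
  cube([18, 254, 1788]);
  translate([833, 0, 0]) cube([18, 254, 1788]);
  translate([18, 0, 0]) cube([815, 254, 32]);
  translate([18, 0, 341]) cube([815, 254, 32]);
  translate([18, 0, 682]) cube([815, 254, 32]);
  translate([18, 0, 1023]) cube([815, 254, 32]);
  translate([18, 0, 1364]) cube([815, 254, 32]);
  translate([18, 0, 1705]) cube([815, 254, 32]);
}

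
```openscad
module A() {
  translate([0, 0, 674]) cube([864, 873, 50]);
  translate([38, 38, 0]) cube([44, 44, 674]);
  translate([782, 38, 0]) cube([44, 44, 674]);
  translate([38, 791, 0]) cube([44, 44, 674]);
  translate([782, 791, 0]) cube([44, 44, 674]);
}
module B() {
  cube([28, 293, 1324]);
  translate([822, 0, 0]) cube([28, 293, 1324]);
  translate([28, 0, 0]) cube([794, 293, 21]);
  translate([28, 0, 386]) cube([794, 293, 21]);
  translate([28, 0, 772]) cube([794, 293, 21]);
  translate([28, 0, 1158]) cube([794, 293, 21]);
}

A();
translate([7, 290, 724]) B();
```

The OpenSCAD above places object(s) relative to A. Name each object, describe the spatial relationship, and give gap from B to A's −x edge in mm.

A is a table. B is a bookshelf. The bookshelf is on top of the table, centred. The gap from the bookshelf to the table's −x edge is 7 mm.

The bookshelf's min-x is at 7; the table's min-x is 0; gap = 7 mm.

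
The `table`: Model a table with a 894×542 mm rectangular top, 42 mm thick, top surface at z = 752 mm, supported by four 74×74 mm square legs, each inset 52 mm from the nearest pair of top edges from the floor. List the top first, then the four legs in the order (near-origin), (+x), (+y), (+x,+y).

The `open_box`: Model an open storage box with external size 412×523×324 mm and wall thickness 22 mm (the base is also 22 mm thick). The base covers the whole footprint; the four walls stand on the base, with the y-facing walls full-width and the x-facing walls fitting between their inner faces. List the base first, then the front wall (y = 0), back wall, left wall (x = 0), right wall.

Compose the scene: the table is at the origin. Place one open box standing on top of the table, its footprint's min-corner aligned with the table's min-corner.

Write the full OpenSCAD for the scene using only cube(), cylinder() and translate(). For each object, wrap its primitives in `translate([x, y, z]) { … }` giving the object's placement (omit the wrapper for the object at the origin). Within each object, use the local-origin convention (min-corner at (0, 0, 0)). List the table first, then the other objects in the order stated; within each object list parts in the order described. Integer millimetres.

translate([0, 0, 710]) cube([894, 542, 42]);
translate([52, 52, 0]) cube([74, 74, 710]);
translate([768, 52, 0]) cube([74, 74, 710]);
translate([52, 416, 0]) cube([74, 74, 710]);
translate([768, 416, 0]) cube([74, 74, 710]);
translate([0, 0, 752]) {
  cube([412, 523, 22]);
  translate([0, 0, 22]) cube([412, 22, 302]);
  translate([0, 501, 22]) cube([412, 22, 302]);
  translate([0, 22, 22]) cube([22, 479, 302]);
  translate([390, 22, 22]) cube([22, 479, 302]);
}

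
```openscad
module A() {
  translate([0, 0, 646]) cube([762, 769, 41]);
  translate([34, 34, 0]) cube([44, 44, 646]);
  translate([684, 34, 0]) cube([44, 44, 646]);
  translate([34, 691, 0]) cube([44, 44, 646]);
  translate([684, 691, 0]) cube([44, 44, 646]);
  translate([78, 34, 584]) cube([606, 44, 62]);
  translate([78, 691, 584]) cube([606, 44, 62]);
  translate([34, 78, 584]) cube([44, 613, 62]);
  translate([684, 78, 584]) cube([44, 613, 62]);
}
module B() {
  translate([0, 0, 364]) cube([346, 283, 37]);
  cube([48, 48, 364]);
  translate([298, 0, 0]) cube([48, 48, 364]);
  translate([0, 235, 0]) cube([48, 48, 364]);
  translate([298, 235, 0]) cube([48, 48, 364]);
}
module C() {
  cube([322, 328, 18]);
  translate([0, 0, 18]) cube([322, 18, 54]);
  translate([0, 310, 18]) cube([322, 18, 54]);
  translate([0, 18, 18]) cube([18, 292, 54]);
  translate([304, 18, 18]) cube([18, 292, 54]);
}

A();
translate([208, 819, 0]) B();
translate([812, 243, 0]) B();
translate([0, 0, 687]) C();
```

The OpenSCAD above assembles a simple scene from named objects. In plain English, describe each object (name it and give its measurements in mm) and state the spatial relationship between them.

A is a table with a 762×769 mm rectangular top, 41 mm thick, top surface at z = 687 mm, supported by four 44×44 mm square legs, each inset 34 mm from the nearest pair of top edges, running from the floor. Four apron rails, 44 mm thick and 62 mm tall, run between adjacent legs with their top edges flush with the underside of the top and their outer faces flush with the legs' outer faces.

B is a four-legged stool. The seat is 346×283 mm, 37 mm thick, top at z = 401 mm. It stands on four square legs, each 48×48 mm in cross-section, from z = 0 to the seat underside, each flush with a corner of the seat.

C is an open storage box with external size 322×328×72 mm and wall thickness 18 mm (the base is also 18 mm thick). The base covers the whole footprint; the four walls stand on the base, with the y-facing walls full-width and the x-facing walls fitting between their inner faces.

Two stools sit around the table at the +y, +x sides. The open box is on top of the table.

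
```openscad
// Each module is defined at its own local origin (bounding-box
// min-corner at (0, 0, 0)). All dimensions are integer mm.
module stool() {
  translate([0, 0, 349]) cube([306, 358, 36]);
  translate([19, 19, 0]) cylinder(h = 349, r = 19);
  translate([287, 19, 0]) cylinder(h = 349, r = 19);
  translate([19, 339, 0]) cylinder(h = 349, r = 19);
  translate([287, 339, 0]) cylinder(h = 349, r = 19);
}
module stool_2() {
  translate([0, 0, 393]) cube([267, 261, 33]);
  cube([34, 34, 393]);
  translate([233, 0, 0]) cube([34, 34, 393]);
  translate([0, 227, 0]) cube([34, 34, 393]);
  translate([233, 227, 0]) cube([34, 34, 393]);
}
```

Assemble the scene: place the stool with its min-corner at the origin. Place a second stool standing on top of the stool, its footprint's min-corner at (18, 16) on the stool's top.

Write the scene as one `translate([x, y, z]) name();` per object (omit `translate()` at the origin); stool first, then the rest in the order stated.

stool();
translate([18, 16, 385]) stool_2();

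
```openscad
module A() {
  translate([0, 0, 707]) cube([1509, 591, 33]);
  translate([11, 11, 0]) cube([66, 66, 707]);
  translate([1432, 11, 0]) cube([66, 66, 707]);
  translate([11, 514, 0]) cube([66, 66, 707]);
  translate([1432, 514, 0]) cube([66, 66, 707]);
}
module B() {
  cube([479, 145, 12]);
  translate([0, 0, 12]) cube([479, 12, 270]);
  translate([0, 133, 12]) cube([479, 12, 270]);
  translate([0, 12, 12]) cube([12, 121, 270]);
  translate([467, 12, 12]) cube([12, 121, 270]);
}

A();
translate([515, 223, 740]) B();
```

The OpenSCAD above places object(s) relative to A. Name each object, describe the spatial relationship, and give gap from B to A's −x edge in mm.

A is a table. B is an open box. The open box is on top of the table, centred. The gap from the open box to the table's −x edge is 515 mm.

The open box's min-x is at 515; the table's min-x is 0; gap = 515 mm.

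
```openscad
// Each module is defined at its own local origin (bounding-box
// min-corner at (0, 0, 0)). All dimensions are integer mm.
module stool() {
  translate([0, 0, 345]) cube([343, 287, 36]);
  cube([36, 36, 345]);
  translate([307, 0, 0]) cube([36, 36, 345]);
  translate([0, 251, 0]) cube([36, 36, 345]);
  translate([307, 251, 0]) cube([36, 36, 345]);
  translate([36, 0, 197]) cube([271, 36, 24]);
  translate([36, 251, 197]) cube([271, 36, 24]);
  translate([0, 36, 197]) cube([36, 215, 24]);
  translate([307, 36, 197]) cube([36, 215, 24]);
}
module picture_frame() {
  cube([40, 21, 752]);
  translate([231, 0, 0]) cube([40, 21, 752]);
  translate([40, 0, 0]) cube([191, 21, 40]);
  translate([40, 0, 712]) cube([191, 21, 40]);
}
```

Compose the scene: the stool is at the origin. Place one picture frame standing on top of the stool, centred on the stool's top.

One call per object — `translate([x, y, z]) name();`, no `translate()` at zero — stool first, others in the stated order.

stool();
translate([36, 133, 381]) picture_frame();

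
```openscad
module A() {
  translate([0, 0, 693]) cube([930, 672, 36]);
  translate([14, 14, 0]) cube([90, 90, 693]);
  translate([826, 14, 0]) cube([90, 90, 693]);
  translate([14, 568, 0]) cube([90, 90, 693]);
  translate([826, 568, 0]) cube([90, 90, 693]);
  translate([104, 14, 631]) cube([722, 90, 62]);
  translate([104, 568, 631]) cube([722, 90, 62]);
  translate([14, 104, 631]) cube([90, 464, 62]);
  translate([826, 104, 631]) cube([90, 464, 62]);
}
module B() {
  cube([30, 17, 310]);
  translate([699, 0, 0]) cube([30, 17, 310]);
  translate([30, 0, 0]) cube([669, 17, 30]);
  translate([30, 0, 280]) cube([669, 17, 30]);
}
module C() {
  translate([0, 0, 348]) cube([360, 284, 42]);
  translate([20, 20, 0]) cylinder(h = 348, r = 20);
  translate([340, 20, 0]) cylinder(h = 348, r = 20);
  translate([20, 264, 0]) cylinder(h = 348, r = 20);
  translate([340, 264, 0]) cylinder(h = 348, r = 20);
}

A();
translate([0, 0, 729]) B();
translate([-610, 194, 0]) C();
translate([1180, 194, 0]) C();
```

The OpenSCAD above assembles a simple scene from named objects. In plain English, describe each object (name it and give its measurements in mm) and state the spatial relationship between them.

A is a table with a 930×672 mm rectangular top, 36 mm thick, top surface at z = 729 mm, supported by four 90×90 mm square legs, each inset 14 mm from the nearest pair of top edges, running from the floor. Four apron rails, 90 mm thick and 62 mm tall, run between adjacent legs with their top edges flush with the underside of the top and their outer faces flush with the legs' outer faces.

B is a rectangular picture frame lying in the x–z plane (depth along y). The opening is 669 mm wide (x) by 250 mm tall (z), surrounded by a border 30 mm wide on all four sides. The frame is 17 mm deep and is made of two full-height vertical stiles with two horizontal rails fitted between them.

C is a four-legged stool. The seat is a 360×284×42 mm slab whose top surface is at z = 390 mm; four round legs, each 40 mm in diameter, run from the floor (z = 0) to the underside of the seat, each leg's axis is inset half a diameter from the nearest pair of seat edges (so the leg's bounding box is flush with the corner).

The picture frame is on top of the table. Two stools sit around the table at the −x, +x sides.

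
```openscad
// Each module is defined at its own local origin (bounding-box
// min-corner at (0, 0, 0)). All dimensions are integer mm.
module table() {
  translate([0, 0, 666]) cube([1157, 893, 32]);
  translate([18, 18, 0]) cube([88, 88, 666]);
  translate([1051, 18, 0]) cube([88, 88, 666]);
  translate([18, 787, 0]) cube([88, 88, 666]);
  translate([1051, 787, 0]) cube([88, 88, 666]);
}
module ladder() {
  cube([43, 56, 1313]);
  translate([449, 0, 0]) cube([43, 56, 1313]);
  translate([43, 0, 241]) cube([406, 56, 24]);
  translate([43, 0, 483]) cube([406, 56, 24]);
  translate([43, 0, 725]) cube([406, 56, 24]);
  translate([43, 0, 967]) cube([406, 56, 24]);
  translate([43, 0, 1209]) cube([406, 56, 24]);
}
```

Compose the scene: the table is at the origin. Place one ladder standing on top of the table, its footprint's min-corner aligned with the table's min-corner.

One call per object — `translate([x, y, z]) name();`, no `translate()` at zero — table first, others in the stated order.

table();
translate([0, 0, 698]) ladder();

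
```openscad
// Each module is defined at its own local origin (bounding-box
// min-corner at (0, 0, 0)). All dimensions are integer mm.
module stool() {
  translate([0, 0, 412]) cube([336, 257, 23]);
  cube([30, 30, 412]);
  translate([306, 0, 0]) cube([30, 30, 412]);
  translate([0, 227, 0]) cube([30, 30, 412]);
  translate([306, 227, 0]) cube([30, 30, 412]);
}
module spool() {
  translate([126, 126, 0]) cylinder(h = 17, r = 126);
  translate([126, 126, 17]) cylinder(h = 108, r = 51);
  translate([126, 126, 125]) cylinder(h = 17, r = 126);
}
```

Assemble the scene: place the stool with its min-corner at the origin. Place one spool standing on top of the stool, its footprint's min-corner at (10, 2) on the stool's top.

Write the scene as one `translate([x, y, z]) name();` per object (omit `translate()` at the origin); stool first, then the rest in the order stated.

stool();
translate([10, 2, 435]) spool();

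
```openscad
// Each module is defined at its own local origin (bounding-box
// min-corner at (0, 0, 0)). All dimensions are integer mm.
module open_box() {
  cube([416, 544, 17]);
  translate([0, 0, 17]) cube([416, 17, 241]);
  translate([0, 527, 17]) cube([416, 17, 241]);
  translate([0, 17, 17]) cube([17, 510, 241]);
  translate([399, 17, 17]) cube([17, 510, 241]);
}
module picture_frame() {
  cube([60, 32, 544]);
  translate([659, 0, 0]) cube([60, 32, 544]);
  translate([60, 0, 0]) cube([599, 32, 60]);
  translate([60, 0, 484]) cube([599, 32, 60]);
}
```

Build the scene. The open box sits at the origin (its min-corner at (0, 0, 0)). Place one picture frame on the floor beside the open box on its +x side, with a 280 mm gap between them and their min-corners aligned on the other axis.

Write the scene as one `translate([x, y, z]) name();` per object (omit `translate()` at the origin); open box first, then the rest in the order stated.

open_box();
translate([696, 0, 0]) picture_frame();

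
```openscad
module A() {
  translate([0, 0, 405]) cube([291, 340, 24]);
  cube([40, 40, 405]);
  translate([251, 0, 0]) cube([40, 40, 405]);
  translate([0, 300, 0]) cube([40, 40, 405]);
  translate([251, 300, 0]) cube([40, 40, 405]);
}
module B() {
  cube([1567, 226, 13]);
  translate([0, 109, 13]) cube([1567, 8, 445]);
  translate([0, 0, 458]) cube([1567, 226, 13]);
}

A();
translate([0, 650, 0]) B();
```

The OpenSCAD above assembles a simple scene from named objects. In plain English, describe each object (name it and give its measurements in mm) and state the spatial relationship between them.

A is a simple wooden stool: a rectangular seat 291 mm (x) by 340 mm (y), 24 mm thick, top face at z = 429 mm, on four square legs, each 40×40 mm in cross-section. The legs rest on z = 0, each flush with a corner of the seat.

B is an I-beam lying along x, 1567 mm long. Overall section height 471 mm. Two flanges 226 mm wide (y) and 13 mm thick, one on the floor and one at the top; a web 8 mm thick runs between them, centred on the flange width.

The I-beam is on the floor beside the stool on its +y side.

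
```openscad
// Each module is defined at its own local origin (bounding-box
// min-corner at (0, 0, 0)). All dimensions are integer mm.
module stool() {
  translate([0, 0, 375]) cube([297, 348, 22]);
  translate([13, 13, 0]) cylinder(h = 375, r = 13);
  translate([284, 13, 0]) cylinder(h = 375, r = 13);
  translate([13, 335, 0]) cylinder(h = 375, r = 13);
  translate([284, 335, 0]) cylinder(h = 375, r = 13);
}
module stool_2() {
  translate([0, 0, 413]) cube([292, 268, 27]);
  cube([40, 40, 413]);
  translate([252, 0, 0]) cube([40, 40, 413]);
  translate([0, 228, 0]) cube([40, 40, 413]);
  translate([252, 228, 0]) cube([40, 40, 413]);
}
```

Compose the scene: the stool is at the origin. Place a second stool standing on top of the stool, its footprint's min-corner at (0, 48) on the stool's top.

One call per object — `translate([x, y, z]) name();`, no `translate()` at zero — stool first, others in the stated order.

stool();
translate([0, 48, 397]) stool_2();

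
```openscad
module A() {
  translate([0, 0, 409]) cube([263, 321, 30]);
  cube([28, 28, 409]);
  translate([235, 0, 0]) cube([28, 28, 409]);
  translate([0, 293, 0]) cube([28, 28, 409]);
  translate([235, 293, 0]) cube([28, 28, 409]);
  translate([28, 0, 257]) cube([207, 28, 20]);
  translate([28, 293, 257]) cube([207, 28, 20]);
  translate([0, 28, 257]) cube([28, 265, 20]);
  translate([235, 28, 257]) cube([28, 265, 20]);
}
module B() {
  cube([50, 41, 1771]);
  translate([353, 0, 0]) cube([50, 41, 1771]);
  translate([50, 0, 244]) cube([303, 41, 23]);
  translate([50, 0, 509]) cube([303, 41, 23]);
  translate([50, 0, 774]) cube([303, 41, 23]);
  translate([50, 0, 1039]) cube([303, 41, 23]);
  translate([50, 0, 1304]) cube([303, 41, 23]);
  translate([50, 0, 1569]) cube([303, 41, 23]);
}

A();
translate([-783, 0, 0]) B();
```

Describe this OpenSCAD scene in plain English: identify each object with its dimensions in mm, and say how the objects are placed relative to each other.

A is a four-legged stool. The seat is a 263×321×30 mm slab whose top surface is at z = 439 mm; four square legs, each 28×28 mm in cross-section, run from the floor (z = 0) to the underside of the seat, each flush with a corner of the seat. Four stretchers, 28 mm wide and 20 mm tall, connect adjacent legs with their undersides at z = 257 mm, each running between the inner faces of the legs it joins and aligned with the legs' outer faces on the other axis.

B is a straight ladder. Two 50×41 mm vertical rails, 1771 mm tall, stand 403 mm apart (outside-to-outside) with their front faces coplanar on the −y side. 6 rungs, each 41 mm deep and 23 mm tall, span between the inner faces of the rails, front faces flush with the rails. The lowest rung's underside is at z = 244 mm and rungs are spaced 265 mm apart (underside to underside).

The ladder is on the floor beside the stool on its −x side.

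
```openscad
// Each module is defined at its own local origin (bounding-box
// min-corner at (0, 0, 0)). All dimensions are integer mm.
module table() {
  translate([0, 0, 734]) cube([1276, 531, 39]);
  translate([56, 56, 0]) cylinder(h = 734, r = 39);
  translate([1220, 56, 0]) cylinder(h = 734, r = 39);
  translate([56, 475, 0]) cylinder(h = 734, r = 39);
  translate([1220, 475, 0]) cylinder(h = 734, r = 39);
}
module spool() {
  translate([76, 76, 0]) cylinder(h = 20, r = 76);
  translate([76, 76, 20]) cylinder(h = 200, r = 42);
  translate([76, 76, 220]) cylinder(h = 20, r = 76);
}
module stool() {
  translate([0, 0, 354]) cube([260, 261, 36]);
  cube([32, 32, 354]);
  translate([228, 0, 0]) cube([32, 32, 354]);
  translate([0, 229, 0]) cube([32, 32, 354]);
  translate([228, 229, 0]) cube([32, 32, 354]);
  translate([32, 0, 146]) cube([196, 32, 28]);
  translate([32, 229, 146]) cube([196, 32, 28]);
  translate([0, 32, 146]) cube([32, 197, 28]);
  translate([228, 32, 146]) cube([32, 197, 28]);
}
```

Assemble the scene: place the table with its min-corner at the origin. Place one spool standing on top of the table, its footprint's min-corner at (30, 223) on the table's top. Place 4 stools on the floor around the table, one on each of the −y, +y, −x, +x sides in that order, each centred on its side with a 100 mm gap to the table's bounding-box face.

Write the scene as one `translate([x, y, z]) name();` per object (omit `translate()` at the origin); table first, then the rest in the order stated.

table();
translate([30, 223, 773]) spool();
translate([508, -361, 0]) stool();
translate([508, 631, 0]) stool();
translate([-360, 135, 0]) stool();
translate([1376, 135, 0]) stool();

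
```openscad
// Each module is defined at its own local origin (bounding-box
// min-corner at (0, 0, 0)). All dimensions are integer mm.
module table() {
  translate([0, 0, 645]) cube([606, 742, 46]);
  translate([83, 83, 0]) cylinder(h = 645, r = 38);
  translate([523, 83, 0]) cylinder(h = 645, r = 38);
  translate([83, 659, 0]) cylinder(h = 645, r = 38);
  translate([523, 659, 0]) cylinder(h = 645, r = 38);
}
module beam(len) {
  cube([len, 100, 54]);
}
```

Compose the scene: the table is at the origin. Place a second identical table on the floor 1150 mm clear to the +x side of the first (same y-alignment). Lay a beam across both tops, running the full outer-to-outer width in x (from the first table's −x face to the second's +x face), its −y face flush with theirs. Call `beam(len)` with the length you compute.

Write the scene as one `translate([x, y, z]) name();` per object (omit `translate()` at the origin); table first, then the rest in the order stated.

table();
translate([1756, 0, 0]) table();
translate([0, 0, 691]) beam(2362);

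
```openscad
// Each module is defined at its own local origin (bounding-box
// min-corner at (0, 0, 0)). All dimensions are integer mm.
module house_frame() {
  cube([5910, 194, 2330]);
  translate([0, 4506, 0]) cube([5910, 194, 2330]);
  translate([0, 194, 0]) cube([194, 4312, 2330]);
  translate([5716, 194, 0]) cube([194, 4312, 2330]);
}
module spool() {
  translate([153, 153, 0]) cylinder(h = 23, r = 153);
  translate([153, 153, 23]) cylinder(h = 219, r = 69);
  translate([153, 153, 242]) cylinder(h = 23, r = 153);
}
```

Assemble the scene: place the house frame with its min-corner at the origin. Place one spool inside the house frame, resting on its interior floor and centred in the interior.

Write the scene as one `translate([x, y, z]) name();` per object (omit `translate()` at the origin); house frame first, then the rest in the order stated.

house_frame();
translate([2802, 2197, 0]) spool();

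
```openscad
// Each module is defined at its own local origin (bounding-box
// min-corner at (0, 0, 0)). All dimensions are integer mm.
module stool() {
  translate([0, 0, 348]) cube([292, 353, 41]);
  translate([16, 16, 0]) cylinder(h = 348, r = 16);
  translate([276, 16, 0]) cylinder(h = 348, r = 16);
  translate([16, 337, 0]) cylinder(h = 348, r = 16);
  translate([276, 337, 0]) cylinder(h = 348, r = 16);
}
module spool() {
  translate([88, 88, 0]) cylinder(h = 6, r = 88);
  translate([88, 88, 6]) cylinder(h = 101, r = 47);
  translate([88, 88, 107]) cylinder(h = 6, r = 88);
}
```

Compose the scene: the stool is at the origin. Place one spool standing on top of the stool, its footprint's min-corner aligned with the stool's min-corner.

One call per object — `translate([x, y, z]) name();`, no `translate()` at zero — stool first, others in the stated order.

stool();
translate([0, 0, 389]) spool();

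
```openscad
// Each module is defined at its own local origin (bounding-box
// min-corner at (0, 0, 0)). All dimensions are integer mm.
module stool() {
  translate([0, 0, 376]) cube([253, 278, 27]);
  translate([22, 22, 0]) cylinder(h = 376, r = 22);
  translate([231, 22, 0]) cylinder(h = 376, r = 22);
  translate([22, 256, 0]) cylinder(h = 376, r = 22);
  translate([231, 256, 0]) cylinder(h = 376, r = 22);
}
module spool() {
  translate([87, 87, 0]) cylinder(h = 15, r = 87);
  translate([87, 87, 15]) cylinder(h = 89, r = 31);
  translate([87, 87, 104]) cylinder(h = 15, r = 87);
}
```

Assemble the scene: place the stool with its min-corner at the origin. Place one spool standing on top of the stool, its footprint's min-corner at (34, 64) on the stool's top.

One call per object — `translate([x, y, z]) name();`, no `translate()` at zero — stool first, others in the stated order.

stool();
translate([34, 64, 403]) spool();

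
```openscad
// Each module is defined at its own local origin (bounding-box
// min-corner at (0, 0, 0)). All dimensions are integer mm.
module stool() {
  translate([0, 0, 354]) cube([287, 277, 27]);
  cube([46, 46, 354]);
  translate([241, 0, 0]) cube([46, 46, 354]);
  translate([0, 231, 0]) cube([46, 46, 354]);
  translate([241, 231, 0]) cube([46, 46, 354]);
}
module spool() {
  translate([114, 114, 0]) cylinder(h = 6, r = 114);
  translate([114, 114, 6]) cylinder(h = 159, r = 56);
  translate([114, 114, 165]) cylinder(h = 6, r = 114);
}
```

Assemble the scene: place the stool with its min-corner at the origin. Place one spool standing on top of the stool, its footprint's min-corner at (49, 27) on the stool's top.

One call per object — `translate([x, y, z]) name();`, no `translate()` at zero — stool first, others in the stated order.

stool();
translate([49, 27, 381]) spool();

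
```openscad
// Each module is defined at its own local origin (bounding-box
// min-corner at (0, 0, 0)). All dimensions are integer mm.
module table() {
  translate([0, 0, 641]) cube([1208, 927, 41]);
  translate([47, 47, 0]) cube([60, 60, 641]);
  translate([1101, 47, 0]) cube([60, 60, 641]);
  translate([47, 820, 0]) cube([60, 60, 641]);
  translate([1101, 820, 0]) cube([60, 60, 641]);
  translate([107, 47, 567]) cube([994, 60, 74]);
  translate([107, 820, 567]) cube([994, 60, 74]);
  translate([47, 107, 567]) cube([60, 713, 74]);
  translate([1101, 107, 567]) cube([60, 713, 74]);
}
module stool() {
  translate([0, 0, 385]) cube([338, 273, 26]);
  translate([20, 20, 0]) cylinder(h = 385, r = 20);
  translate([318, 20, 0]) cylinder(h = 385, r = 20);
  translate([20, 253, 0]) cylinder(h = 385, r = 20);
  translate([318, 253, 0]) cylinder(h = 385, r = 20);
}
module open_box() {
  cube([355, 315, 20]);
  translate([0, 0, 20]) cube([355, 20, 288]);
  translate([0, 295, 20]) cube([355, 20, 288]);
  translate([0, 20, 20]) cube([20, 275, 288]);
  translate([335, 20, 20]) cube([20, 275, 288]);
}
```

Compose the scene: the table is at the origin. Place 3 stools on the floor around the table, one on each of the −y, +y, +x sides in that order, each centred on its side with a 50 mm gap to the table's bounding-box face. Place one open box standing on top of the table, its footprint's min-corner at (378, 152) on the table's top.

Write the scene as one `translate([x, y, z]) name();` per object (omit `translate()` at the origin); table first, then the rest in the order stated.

table();
translate([435, -323, 0]) stool();
translate([435, 977, 0]) stool();
translate([1258, 327, 0]) stool();
translate([378, 152, 682]) open_box();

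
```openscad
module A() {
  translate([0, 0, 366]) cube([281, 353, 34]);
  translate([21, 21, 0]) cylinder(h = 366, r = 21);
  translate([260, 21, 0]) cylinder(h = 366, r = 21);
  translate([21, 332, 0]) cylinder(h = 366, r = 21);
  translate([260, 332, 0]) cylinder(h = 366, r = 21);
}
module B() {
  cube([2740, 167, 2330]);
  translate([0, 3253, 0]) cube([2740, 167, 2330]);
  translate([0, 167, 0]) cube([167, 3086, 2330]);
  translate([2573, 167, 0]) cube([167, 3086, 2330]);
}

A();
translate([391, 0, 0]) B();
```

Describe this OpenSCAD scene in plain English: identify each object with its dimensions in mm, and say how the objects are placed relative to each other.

A is a four-legged stool. The seat is a 281×353×34 mm slab whose top surface is at z = 400 mm; four round legs, each 42 mm in diameter, run from the floor (z = 0) to the underside of the seat, each leg's axis is inset half a diameter from the nearest pair of seat edges (so the leg's bounding box is flush with the corner).

B is the wall frame of a small rectangular building: four walls, each 2330 mm tall and 167 mm thick, enclosing a footprint 2740 mm (x) by 3420 mm (y) outside-to-outside, with no floor or roof. The front and back walls (the −y and +y sides) span the full width; the two side walls fit between them.

The house frame is on the floor beside the stool on its +x side.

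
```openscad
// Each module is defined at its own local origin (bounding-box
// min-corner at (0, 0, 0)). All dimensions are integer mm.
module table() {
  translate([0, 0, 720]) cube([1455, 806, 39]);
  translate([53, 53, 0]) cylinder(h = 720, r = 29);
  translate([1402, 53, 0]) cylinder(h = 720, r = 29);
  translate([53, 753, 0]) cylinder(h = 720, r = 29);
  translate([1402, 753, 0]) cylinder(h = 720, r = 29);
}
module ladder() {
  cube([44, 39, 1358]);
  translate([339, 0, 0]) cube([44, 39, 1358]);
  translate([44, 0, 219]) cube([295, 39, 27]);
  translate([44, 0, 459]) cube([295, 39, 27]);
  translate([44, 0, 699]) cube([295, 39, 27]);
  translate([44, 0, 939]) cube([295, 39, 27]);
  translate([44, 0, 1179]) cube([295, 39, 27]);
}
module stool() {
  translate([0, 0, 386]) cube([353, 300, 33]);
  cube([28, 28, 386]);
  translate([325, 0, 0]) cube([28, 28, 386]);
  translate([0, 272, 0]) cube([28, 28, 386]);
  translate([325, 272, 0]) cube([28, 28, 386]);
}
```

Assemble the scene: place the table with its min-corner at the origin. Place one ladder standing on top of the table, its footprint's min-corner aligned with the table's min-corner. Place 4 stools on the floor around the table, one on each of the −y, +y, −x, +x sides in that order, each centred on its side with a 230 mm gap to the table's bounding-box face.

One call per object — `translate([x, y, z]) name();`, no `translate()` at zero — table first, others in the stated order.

table();
translate([0, 0, 759]) ladder();
translate([551, -530, 0]) stool();
translate([551, 1036, 0]) stool();
translate([-583, 253, 0]) stool();
translate([1685, 253, 0]) stool();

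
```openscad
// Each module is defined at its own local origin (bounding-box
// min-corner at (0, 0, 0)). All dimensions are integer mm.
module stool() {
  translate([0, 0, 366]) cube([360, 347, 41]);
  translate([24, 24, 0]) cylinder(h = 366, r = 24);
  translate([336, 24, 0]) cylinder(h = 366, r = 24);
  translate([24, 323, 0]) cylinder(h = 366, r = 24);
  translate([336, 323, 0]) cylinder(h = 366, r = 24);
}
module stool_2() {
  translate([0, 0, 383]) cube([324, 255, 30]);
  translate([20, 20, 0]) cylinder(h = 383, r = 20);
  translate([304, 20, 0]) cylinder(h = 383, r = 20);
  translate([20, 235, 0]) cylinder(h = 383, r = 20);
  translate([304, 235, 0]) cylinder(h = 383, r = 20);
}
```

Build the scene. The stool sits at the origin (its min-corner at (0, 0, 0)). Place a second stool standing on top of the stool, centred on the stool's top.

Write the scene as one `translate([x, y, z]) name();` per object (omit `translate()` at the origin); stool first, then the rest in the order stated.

stool();
translate([18, 46, 407]) stool_2();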